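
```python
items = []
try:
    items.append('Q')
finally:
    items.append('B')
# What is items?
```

Step-by-step execution trace:
1. try: `items.append('Q')` → items = ['Q'].
2. The try body completes without raising.
3. finally always runs: `items.append('B')` → items = ['Q', 'B'].
Result: ['Q', 'B']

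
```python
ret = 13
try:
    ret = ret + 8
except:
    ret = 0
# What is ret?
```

Step-by-step execution trace:
1. ret starts at 13.
2. try: `ret = ret + 8` → ret = 21. No exception raised.
3. `except` is skipped.
Result: 21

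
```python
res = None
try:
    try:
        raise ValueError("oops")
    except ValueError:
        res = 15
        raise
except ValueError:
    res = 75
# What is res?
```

Step-by-step execution trace:
1. Inner try: `raise ValueError("oops")` raises ValueError.
2. Inner `except ValueError` matches → res = 15.
3. bare `raise` re-raises the same ValueError.
4. Outer `except ValueError` matches → res = 75.
Result: 75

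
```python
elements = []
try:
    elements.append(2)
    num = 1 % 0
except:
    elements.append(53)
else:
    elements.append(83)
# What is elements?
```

Step-by-step execution trace:
1. try: `elements.append(2)` → elements = [2].
2. `num = 1 % 0` raises ZeroDivisionError.
3. bare `except` matches → `elements.append(53)` → elements = [2, 53].
4. `else` is skipped (an exception was raised).
Result: [2, 53]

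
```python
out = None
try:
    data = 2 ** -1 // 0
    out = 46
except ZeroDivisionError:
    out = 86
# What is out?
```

Step-by-step execution trace:
1. `data = 2 ** -1 // 0` raises ZeroDivisionError.
2. `out = 46` is not reached.
3. `except ZeroDivisionError` matches → out = 86.
Result: 86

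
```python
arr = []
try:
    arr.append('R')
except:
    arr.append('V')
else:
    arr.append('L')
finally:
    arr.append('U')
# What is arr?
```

Step-by-step execution trace:
1. try: `arr.append('R')` → arr = ['R']. No exception raised.
2. `except` is skipped.
3. `else` runs: `arr.append('L')` → arr = ['R', 'L'].
4. `finally` always runs: `arr.append('U')` → arr = ['R', 'L', 'U'].
Result: ['R', 'L', 'U']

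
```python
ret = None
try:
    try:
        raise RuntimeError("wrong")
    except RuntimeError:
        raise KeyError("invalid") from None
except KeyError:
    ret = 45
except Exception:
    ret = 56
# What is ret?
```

Step-by-step execution trace:
1. Inner try raises RuntimeError; inner `except RuntimeError` catches it.
2. `raise KeyError(...) from None` raises KeyError (from None suppresses __context__, but the active exception is still KeyError).
3. Outer `except KeyError` matches → ret = 45.
4. `except Exception` is not reached.
Result: 45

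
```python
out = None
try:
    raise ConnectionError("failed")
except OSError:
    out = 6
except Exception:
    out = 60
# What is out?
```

Step-by-step execution trace:
1. `raise ConnectionError(...)` raises ConnectionError.
2. `except OSError` matches (ConnectionError is a subclass of OSError) → out = 6.
3. `except Exception` is not reached.
Result: 6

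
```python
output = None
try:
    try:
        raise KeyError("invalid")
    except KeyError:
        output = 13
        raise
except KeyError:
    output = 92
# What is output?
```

Step-by-step execution trace:
1. Inner try: `raise KeyError("invalid")` raises KeyError.
2. Inner `except KeyError` matches → output = 13.
3. bare `raise` re-raises the same KeyError.
4. Outer `except KeyError` matches → output = 92.
Result: 92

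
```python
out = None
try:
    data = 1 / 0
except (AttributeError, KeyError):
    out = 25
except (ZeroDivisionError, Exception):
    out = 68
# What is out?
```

Step-by-step execution trace:
1. `data = 1 / 0` raises ZeroDivisionError.
2. `except (AttributeError, KeyError)` does not match ZeroDivisionError; skipped.
3. `except (ZeroDivisionError, Exception)` matches (ZeroDivisionError is in the tuple) → out = 68.
Result: 68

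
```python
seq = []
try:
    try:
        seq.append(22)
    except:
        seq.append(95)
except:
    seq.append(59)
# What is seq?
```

Step-by-step execution trace:
1. Inner try: `seq.append(22)` → seq = [22]. No exception raised.
2. Inner `except` is skipped.
3. Inner try completes normally; outer `except` is skipped.
Result: [22]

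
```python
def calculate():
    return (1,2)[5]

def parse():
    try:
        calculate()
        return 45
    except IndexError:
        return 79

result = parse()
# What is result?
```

Step-by-step execution trace:
1. `parse()` calls `calculate()`.
2. `calculate()` evaluates `(1,2)[5]`, which raises IndexError; it propagates to the caller.
3. `return 45` is not reached.
4. `except IndexError` in parse matches → returns 79.
5. result = 79.
Result: 79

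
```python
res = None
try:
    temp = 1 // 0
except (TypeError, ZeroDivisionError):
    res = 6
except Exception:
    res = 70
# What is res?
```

Step-by-step execution trace:
1. `temp = 1 // 0` raises ZeroDivisionError.
2. `except (TypeError, ZeroDivisionError)` matches (ZeroDivisionError is in the tuple) → res = 6.
3. `except Exception` is not reached.
Result: 6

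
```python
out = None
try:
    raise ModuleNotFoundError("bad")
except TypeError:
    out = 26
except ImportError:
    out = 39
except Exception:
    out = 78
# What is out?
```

Step-by-step execution trace:
1. `raise ModuleNotFoundError(...)` raises ModuleNotFoundError.
2. `except TypeError` does not match (ModuleNotFoundError is not a subclass of TypeError); skipped.
3. `except ImportError` matches (ModuleNotFoundError is a subclass of ImportError) → out = 39.
4. `except Exception` is not reached.
Result: 39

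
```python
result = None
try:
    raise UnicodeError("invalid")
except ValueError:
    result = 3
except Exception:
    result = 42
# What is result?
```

Step-by-step execution trace:
1. `raise UnicodeError(...)` raises UnicodeError.
2. `except ValueError` matches (UnicodeError is a subclass of ValueError) → result = 3.
3. `except Exception` is not reached.
Result: 3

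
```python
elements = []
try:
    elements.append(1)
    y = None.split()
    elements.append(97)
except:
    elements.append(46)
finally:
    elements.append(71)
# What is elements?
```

Step-by-step execution trace:
1. try: `elements.append(1)` → elements = [1].
2. `y = None.split()` raises AttributeError; `elements.append(97)` is not reached.
3. bare `except` matches → `elements.append(46)` → elements = [1, 46].
4. finally always runs: `elements.append(71)` → elements = [1, 46, 71].
Result: [1, 46, 71]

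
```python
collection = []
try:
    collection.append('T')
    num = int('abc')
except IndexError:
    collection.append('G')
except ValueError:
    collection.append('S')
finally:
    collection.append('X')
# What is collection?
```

Step-by-step execution trace:
1. try: `collection.append('T')` → collection = ['T'].
2. `num = int('abc')` raises ValueError.
3. `except IndexError` does not match ValueError; skipped.
4. `except ValueError` matches → `collection.append('S')` → collection = ['T', 'S'].
5. finally always runs: `collection.append('X')` → collection = ['T', 'S', 'X'].
Result: ['T', 'S', 'X']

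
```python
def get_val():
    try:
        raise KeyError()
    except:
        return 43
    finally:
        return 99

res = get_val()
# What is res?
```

Step-by-step execution trace:
1. `get_val()` enters try: `raise KeyError()` raises KeyError.
2. bare `except` matches → `return 43` sets pending return value 43.
3. Before returning, `finally: return 99` runs and overrides the pending return.
4. get_val() returns 99 → res = 99.
Result: 99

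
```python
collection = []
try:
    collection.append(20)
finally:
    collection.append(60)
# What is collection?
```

Step-by-step execution trace:
1. try: `collection.append(20)` → collection = [20].
2. The try body completes without raising.
3. finally always runs: `collection.append(60)` → collection = [20, 60].
Result: [20, 60]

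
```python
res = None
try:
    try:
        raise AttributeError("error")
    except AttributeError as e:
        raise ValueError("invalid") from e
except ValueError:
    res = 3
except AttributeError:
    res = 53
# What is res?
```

Step-by-step execution trace:
1. Inner try raises AttributeError; inner `except AttributeError as e` catches it.
2. `raise ValueError(...) from e` raises ValueError (AttributeError is attached as __cause__, but only ValueError is active).
3. Outer `except ValueError` matches → res = 3.
4. `except AttributeError` is not reached.
Result: 3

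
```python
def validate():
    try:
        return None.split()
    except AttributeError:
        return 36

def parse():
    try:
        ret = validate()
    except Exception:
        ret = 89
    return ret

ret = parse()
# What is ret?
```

Step-by-step execution trace:
1. `parse()` calls `validate()`.
2. In validate: `None.split()` raises AttributeError; `except AttributeError` catches it → returns 36.
3. In parse: `ret = validate()` → ret = 36. No exception reaches parse.
4. `except Exception` is skipped; parse returns 36.
5. ret = 36.
Result: 36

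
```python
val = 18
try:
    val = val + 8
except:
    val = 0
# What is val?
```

Step-by-step execution trace:
1. val starts at 18.
2. try: `val = val + 8` → val = 26. No exception raised.
3. `except` is skipped.
Result: 26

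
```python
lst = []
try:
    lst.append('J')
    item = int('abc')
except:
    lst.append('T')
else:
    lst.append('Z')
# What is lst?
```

Step-by-step execution trace:
1. try: `lst.append('J')` → lst = ['J'].
2. `item = int('abc')` raises ValueError.
3. bare `except` matches → `lst.append('T')` → lst = ['J', 'T'].
4. `else` is skipped (an exception was raised).
Result: ['J', 'T']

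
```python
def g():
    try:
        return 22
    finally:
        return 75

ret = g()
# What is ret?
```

Step-by-step execution trace:
1. `g()` enters try: `return 22` sets pending return value 22.
2. Before returning, `finally: return 75` runs and overrides the pending return.
3. g() returns 75 → ret = 75.
Result: 75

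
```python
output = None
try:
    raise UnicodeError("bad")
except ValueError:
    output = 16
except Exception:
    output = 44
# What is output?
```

Step-by-step execution trace:
1. `raise UnicodeError(...)` raises UnicodeError.
2. `except ValueError` matches (UnicodeError is a subclass of ValueError) → output = 16.
3. `except Exception` is not reached.
Result: 16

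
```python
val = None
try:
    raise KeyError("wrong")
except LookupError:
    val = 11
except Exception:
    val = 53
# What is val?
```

Step-by-step execution trace:
1. `raise KeyError(...)` raises KeyError.
2. `except LookupError` matches (KeyError is a subclass of LookupError) → val = 11.
3. `except Exception` is not reached.
Result: 11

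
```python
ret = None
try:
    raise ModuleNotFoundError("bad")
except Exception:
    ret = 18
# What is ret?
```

Step-by-step execution trace:
1. `raise ModuleNotFoundError(...)` raises ModuleNotFoundError.
2. `except Exception` matches (ModuleNotFoundError is a subclass of Exception) → ret = 18.
Result: 18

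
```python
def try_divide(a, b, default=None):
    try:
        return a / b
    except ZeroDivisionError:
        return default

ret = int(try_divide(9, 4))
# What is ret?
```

Step-by-step execution trace:
1. `try_divide(9, 4)` enters try: `return 9 / 4` → returns 2.25. No exception raised.
2. `except ZeroDivisionError` is skipped.
3. `int(2.25)` → 2 → ret = 2.
Result: 2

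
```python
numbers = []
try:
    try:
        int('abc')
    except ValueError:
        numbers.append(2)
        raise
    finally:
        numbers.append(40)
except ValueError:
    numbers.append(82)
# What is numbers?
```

Step-by-step execution trace:
1. Inner try: `int('abc')` raises ValueError.
2. Inner `except ValueError` matches → `numbers.append(2)` → numbers = [2].
3. bare `raise` re-raises ValueError.
4. Inner `finally` runs during unwinding: `numbers.append(40)` → numbers = [2, 40].
5. Outer `except ValueError` matches → `numbers.append(82)` → numbers = [2, 40, 82].
Result: [2, 40, 82]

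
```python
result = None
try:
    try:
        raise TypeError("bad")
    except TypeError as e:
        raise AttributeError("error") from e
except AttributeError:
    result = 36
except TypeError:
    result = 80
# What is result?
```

Step-by-step execution trace:
1. Inner try raises TypeError; inner `except TypeError as e` catches it.
2. `raise AttributeError(...) from e` raises AttributeError (TypeError is attached as __cause__, but only AttributeError is active).
3. Outer `except AttributeError` matches → result = 36.
4. `except TypeError` is not reached.
Result: 36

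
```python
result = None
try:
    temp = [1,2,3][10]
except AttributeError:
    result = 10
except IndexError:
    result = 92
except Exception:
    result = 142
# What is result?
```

Step-by-step execution trace:
1. `temp = [1,2,3][10]` raises IndexError.
2. `except AttributeError` does not match IndexError; skipped.
3. `except IndexError` matches → result = 92.
4. Remaining except clauses are skipped.
Result: 92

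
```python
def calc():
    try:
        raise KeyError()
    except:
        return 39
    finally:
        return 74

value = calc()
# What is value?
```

Step-by-step execution trace:
1. `calc()` enters try: `raise KeyError()` raises KeyError.
2. bare `except` matches → `return 39` sets pending return value 39.
3. Before returning, `finally: return 74` runs and overrides the pending return.
4. calc() returns 74 → value = 74.
Result: 74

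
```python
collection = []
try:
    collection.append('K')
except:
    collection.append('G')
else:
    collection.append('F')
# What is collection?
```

Step-by-step execution trace:
1. try: `collection.append('K')` → collection = ['K']. No exception raised.
2. `except` is skipped.
3. `else` runs (try completed without exception): `collection.append('F')` → collection = ['K', 'F'].
Result: ['K', 'F']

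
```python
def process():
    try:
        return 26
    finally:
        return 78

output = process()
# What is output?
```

Step-by-step execution trace:
1. `process()` enters try: `return 26` sets pending return value 26.
2. Before returning, `finally: return 78` runs and overrides the pending return.
3. process() returns 78 → output = 78.
Result: 78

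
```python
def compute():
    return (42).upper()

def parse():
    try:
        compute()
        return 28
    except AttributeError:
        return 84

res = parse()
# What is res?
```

Step-by-step execution trace:
1. `parse()` calls `compute()`.
2. `compute()` evaluates `(42).upper()`, which raises AttributeError; it propagates to the caller.
3. `return 28` is not reached.
4. `except AttributeError` in parse matches → returns 84.
5. res = 84.
Result: 84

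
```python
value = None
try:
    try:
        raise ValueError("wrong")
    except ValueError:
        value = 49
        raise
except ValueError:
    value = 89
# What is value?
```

Step-by-step execution trace:
1. Inner try: `raise ValueError("wrong")` raises ValueError.
2. Inner `except ValueError` matches → value = 49.
3. bare `raise` re-raises the same ValueError.
4. Outer `except ValueError` matches → value = 89.
Result: 89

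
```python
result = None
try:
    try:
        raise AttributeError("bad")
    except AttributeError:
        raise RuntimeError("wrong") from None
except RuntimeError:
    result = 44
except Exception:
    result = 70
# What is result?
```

Step-by-step execution trace:
1. Inner try raises AttributeError; inner `except AttributeError` catches it.
2. `raise RuntimeError(...) from None` raises RuntimeError (from None suppresses __context__, but the active exception is still RuntimeError).
3. Outer `except RuntimeError` matches → result = 44.
4. `except Exception` is not reached.
Result: 44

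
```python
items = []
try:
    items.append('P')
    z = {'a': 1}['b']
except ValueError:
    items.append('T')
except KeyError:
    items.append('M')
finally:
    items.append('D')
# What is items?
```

Step-by-step execution trace:
1. try: `items.append('P')` → items = ['P'].
2. `z = {'a': 1}['b']` raises KeyError.
3. `except ValueError` does not match KeyError; skipped.
4. `except KeyError` matches → `items.append('M')` → items = ['P', 'M'].
5. finally always runs: `items.append('D')` → items = ['P', 'M', 'D'].
Result: ['P', 'M', 'D']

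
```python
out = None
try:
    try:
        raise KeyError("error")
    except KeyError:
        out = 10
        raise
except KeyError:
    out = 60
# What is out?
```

Step-by-step execution trace:
1. Inner try: `raise KeyError("error")` raises KeyError.
2. Inner `except KeyError` matches → out = 10.
3. bare `raise` re-raises the same KeyError.
4. Outer `except KeyError` matches → out = 60.
Result: 60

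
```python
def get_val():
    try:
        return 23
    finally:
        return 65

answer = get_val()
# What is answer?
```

Step-by-step execution trace:
1. `get_val()` enters try: `return 23` sets pending return value 23.
2. Before returning, `finally: return 65` runs and overrides the pending return.
3. get_val() returns 65 → answer = 65.
Result: 65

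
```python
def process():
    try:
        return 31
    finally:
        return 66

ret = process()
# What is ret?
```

Step-by-step execution trace:
1. `process()` enters try: `return 31` sets pending return value 31.
2. Before returning, `finally: return 66` runs and overrides the pending return.
3. process() returns 66 → ret = 66.
Result: 66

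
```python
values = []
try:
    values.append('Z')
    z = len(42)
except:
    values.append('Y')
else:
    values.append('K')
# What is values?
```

Step-by-step execution trace:
1. try: `values.append('Z')` → values = ['Z'].
2. `z = len(42)` raises TypeError.
3. bare `except` matches → `values.append('Y')` → values = ['Z', 'Y'].
4. `else` is skipped (an exception was raised).
Result: ['Z', 'Y']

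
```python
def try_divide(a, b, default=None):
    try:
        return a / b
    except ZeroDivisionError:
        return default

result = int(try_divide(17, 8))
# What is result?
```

Step-by-step execution trace:
1. `try_divide(17, 8)` enters try: `return 17 / 8` → returns 2.125. No exception raised.
2. `except ZeroDivisionError` is skipped.
3. `int(2.125)` → 2 → result = 2.
Result: 2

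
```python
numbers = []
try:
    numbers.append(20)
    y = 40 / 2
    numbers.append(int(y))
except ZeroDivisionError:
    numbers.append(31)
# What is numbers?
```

Step-by-step execution trace:
1. try: `numbers.append(20)` → numbers = [20].
2. `y = 40 / 2` → y = 20.0. No exception raised.
3. `numbers.append(int(y))` → numbers = [20, 20].
4. `except ZeroDivisionError` is skipped (no exception was raised).
Result: [20, 20]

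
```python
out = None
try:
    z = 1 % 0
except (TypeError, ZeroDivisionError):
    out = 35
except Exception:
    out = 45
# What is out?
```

Step-by-step execution trace:
1. `z = 1 % 0` raises ZeroDivisionError.
2. `except (TypeError, ZeroDivisionError)` matches (ZeroDivisionError is in the tuple) → out = 35.
3. `except Exception` is not reached.
Result: 35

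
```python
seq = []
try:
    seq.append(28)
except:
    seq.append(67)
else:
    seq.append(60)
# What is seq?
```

Step-by-step execution trace:
1. try: `seq.append(28)` → seq = [28]. No exception raised.
2. `except` is skipped.
3. `else` runs (try completed without exception): `seq.append(60)` → seq = [28, 60].
Result: [28, 60]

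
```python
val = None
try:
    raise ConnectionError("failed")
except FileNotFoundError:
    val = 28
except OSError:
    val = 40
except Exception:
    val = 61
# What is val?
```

Step-by-step execution trace:
1. `raise ConnectionError(...)` raises ConnectionError.
2. `except FileNotFoundError` does not match (ConnectionError is not a subclass of FileNotFoundError); skipped.
3. `except OSError` matches (ConnectionError is a subclass of OSError) → val = 40.
4. `except Exception` is not reached.
Result: 40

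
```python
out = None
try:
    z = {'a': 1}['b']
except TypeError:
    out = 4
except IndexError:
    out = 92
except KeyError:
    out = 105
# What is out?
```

Step-by-step execution trace:
1. `z = {'a': 1}['b']` raises KeyError.
2. `except TypeError` does not match KeyError; skipped.
3. `except IndexError` does not match KeyError; skipped.
4. `except KeyError` matches → out = 105.
Result: 105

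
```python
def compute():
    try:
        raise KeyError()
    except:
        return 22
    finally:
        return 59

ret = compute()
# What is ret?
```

Step-by-step execution trace:
1. `compute()` enters try: `raise KeyError()` raises KeyError.
2. bare `except` matches → `return 22` sets pending return value 22.
3. Before returning, `finally: return 59` runs and overrides the pending return.
4. compute() returns 59 → ret = 59.
Result: 59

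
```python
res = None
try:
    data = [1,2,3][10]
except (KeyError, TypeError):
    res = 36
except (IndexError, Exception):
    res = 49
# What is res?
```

Step-by-step execution trace:
1. `data = [1,2,3][10]` raises IndexError.
2. `except (KeyError, TypeError)` does not match IndexError; skipped.
3. `except (IndexError, Exception)` matches (IndexError is in the tuple) → res = 49.
Result: 49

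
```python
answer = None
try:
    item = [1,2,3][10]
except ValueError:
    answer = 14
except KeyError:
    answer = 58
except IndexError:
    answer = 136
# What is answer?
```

Step-by-step execution trace:
1. `item = [1,2,3][10]` raises IndexError.
2. `except ValueError` does not match IndexError; skipped.
3. `except KeyError` does not match IndexError; skipped.
4. `except IndexError` matches → answer = 136.
Result: 136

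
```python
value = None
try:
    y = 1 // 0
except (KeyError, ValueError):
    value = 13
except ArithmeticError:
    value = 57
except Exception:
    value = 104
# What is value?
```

Step-by-step execution trace:
1. `y = 1 // 0` raises ZeroDivisionError.
2. `except (KeyError, ValueError)` does not match ZeroDivisionError; skipped.
3. `except ArithmeticError` matches (ZeroDivisionError is a subclass of ArithmeticError) → value = 57.
4. `except Exception` is not reached.
Result: 57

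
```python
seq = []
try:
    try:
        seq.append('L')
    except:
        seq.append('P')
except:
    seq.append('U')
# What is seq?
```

Step-by-step execution trace:
1. Inner try: `seq.append('L')` → seq = ['L']. No exception raised.
2. Inner `except` is skipped.
3. Inner try completes normally; outer `except` is skipped.
Result: ['L']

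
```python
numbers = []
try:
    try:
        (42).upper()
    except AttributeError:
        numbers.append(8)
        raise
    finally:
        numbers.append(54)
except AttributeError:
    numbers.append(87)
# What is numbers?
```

Step-by-step execution trace:
1. Inner try: `(42).upper()` raises AttributeError.
2. Inner `except AttributeError` matches → `numbers.append(8)` → numbers = [8].
3. bare `raise` re-raises AttributeError.
4. Inner `finally` runs during unwinding: `numbers.append(54)` → numbers = [8, 54].
5. Outer `except AttributeError` matches → `numbers.append(87)` → numbers = [8, 54, 87].
Result: [8, 54, 87]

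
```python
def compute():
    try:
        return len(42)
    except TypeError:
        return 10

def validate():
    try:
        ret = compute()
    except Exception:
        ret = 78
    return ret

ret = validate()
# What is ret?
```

Step-by-step execution trace:
1. `validate()` calls `compute()`.
2. In compute: `len(42)` raises TypeError; `except TypeError` catches it → returns 10.
3. In validate: `ret = compute()` → ret = 10. No exception reaches validate.
4. `except Exception` is skipped; validate returns 10.
5. ret = 10.
Result: 10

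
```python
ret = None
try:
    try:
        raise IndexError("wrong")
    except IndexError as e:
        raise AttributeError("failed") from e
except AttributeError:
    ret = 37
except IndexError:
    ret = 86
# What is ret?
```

Step-by-step execution trace:
1. Inner try raises IndexError; inner `except IndexError as e` catches it.
2. `raise AttributeError(...) from e` raises AttributeError (IndexError is attached as __cause__, but only AttributeError is active).
3. Outer `except AttributeError` matches → ret = 37.
4. `except IndexError` is not reached.
Result: 37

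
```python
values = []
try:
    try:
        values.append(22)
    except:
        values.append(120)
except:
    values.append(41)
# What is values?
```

Step-by-step execution trace:
1. Inner try: `values.append(22)` → values = [22]. No exception raised.
2. Inner `except` is skipped.
3. Inner try completes normally; outer `except` is skipped.
Result: [22]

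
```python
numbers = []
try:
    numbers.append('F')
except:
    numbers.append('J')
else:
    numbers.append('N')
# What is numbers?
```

Step-by-step execution trace:
1. try: `numbers.append('F')` → numbers = ['F']. No exception raised.
2. `except` is skipped.
3. `else` runs (try completed without exception): `numbers.append('N')` → numbers = ['F', 'N'].
Result: ['F', 'N']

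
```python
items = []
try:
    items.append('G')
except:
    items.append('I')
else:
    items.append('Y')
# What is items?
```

Step-by-step execution trace:
1. try: `items.append('G')` → items = ['G']. No exception raised.
2. `except` is skipped.
3. `else` runs (try completed without exception): `items.append('Y')` → items = ['G', 'Y'].
Result: ['G', 'Y']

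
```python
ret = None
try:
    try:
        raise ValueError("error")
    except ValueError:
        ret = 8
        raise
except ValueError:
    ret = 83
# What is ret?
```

Step-by-step execution trace:
1. Inner try: `raise ValueError("error")` raises ValueError.
2. Inner `except ValueError` matches → ret = 8.
3. bare `raise` re-raises the same ValueError.
4. Outer `except ValueError` matches → ret = 83.
Result: 83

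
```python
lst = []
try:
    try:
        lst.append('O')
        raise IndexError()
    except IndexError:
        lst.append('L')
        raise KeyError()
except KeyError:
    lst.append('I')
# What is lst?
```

Step-by-step execution trace:
1. Inner try: `lst.append('O')` → lst = ['O'].
2. `raise IndexError()` raises IndexError.
3. Inner `except IndexError` matches → `lst.append('L')` → lst = ['O', 'L'].
4. `raise KeyError()` raises KeyError; propagates to outer try.
5. Outer `except KeyError` matches → `lst.append('I')` → lst = ['O', 'L', 'I'].
Result: ['O', 'L', 'I']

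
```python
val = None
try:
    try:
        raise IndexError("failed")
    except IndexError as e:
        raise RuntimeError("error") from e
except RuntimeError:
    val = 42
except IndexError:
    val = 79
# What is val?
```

Step-by-step execution trace:
1. Inner try raises IndexError; inner `except IndexError as e` catches it.
2. `raise RuntimeError(...) from e` raises RuntimeError (IndexError is attached as __cause__, but only RuntimeError is active).
3. Outer `except RuntimeError` matches → val = 42.
4. `except IndexError` is not reached.
Result: 42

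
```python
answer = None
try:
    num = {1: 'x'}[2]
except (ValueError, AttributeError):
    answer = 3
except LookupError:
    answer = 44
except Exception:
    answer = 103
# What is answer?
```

Step-by-step execution trace:
1. `num = {1: 'x'}[2]` raises KeyError.
2. `except (ValueError, AttributeError)` does not match KeyError; skipped.
3. `except LookupError` matches (KeyError is a subclass of LookupError) → answer = 44.
4. `except Exception` is not reached.
Result: 44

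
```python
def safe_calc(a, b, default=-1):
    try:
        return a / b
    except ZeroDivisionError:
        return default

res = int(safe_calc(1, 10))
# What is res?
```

Step-by-step execution trace:
1. `safe_calc(1, 10)` enters try: `return 1 / 10` → returns 0.1. No exception raised.
2. `except ZeroDivisionError` is skipped.
3. `int(0.1)` → 0 → res = 0.
Result: 0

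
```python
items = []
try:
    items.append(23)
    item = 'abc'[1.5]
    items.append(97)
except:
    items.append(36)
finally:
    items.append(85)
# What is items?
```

Step-by-step execution trace:
1. try: `items.append(23)` → items = [23].
2. `item = 'abc'[1.5]` raises TypeError; `items.append(97)` is not reached.
3. bare `except` matches → `items.append(36)` → items = [23, 36].
4. finally always runs: `items.append(85)` → items = [23, 36, 85].
Result: [23, 36, 85]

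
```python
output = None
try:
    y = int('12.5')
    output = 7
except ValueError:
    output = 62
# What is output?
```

Step-by-step execution trace:
1. `y = int('12.5')` raises ValueError.
2. `output = 7` is not reached.
3. `except ValueError` matches → output = 62.
Result: 62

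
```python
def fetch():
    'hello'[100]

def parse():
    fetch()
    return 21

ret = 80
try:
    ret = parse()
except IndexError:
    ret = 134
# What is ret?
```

Step-by-step execution trace:
1. ret starts at 80.
2. try: `parse()` calls `fetch()`.
3. `fetch()` evaluates `'hello'[100]`, which raises IndexError; it propagates through parse (uncaught).
4. `return 21` in parse is not reached; the assignment to ret does not complete.
5. `except IndexError` matches → ret = 134.
Result: 134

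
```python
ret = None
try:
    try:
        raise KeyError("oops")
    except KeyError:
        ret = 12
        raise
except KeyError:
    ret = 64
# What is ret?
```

Step-by-step execution trace:
1. Inner try: `raise KeyError("oops")` raises KeyError.
2. Inner `except KeyError` matches → ret = 12.
3. bare `raise` re-raises the same KeyError.
4. Outer `except KeyError` matches → ret = 64.
Result: 64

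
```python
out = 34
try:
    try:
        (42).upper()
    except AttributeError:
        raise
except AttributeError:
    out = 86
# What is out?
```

Step-by-step execution trace:
1. Inner try: `(42).upper()` raises AttributeError.
2. Inner `except AttributeError` matches; bare `raise` re-raises the same AttributeError.
3. Outer `except AttributeError` matches → out = 86.
Result: 86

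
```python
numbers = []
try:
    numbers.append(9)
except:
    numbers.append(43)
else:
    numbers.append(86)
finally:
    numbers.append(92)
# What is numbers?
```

Step-by-step execution trace:
1. try: `numbers.append(9)` → numbers = [9]. No exception raised.
2. `except` is skipped.
3. `else` runs: `numbers.append(86)` → numbers = [9, 86].
4. `finally` always runs: `numbers.append(92)` → numbers = [9, 86, 92].
Result: [9, 86, 92]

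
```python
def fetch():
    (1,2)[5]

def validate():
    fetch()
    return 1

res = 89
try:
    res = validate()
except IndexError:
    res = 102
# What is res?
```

Step-by-step execution trace:
1. res starts at 89.
2. try: `validate()` calls `fetch()`.
3. `fetch()` evaluates `(1,2)[5]`, which raises IndexError; it propagates through validate (uncaught).
4. `return 1` in validate is not reached; the assignment to res does not complete.
5. `except IndexError` matches → res = 102.
Result: 102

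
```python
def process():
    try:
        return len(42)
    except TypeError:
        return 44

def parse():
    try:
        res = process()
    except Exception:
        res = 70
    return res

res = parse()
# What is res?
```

Step-by-step execution trace:
1. `parse()` calls `process()`.
2. In process: `len(42)` raises TypeError; `except TypeError` catches it → returns 44.
3. In parse: `res = process()` → res = 44. No exception reaches parse.
4. `except Exception` is skipped; parse returns 44.
5. res = 44.
Result: 44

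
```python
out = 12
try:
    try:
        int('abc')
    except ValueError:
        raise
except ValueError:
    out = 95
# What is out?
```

Step-by-step execution trace:
1. Inner try: `int('abc')` raises ValueError.
2. Inner `except ValueError` matches; bare `raise` re-raises the same ValueError.
3. Outer `except ValueError` matches → out = 95.
Result: 95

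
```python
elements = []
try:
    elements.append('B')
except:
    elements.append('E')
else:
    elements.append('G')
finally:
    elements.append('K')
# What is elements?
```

Step-by-step execution trace:
1. try: `elements.append('B')` → elements = ['B']. No exception raised.
2. `except` is skipped.
3. `else` runs: `elements.append('G')` → elements = ['B', 'G'].
4. `finally` always runs: `elements.append('K')` → elements = ['B', 'G', 'K'].
Result: ['B', 'G', 'K']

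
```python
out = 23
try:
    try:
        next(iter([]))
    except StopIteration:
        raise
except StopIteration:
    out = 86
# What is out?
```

Step-by-step execution trace:
1. Inner try: `next(iter([]))` raises StopIteration.
2. Inner `except StopIteration` matches; bare `raise` re-raises the same StopIteration.
3. Outer `except StopIteration` matches → out = 86.
Result: 86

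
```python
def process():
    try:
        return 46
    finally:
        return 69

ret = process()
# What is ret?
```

Step-by-step execution trace:
1. `process()` enters try: `return 46` sets pending return value 46.
2. Before returning, `finally: return 69` runs and overrides the pending return.
3. process() returns 69 → ret = 69.
Result: 69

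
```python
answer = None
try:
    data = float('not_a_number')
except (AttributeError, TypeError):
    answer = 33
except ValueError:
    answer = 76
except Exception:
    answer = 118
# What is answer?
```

Step-by-step execution trace:
1. `data = float('not_a_number')` raises ValueError.
2. `except (AttributeError, TypeError)` does not match ValueError; skipped.
3. `except ValueError` matches (exact type match) → answer = 76.
4. `except Exception` is not reached.
Result: 76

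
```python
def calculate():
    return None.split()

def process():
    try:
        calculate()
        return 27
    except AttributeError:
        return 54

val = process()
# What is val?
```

Step-by-step execution trace:
1. `process()` calls `calculate()`.
2. `calculate()` evaluates `None.split()`, which raises AttributeError; it propagates to the caller.
3. `return 27` is not reached.
4. `except AttributeError` in process matches → returns 54.
5. val = 54.
Result: 54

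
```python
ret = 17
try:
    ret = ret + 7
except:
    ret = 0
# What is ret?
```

Step-by-step execution trace:
1. ret starts at 17.
2. try: `ret = ret + 7` → ret = 24. No exception raised.
3. `except` is skipped.
Result: 24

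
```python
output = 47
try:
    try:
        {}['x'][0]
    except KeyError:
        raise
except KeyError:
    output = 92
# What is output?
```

Step-by-step execution trace:
1. Inner try: `{}['x'][0]` raises KeyError.
2. Inner `except KeyError` matches; bare `raise` re-raises the same KeyError.
3. Outer `except KeyError` matches → output = 92.
Result: 92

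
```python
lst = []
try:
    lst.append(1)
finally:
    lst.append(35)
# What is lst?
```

Step-by-step execution trace:
1. try: `lst.append(1)` → lst = [1].
2. The try body completes without raising.
3. finally always runs: `lst.append(35)` → lst = [1, 35].
Result: [1, 35]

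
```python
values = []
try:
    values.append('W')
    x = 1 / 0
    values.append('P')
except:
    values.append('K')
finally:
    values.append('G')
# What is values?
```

Step-by-step execution trace:
1. try: `values.append('W')` → values = ['W'].
2. `x = 1 / 0` raises ZeroDivisionError; `values.append('P')` is not reached.
3. bare `except` matches → `values.append('K')` → values = ['W', 'K'].
4. finally always runs: `values.append('G')` → values = ['W', 'K', 'G'].
Result: ['W', 'K', 'G']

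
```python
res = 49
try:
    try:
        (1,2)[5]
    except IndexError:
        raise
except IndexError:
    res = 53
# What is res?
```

Step-by-step execution trace:
1. Inner try: `(1,2)[5]` raises IndexError.
2. Inner `except IndexError` matches; bare `raise` re-raises the same IndexError.
3. Outer `except IndexError` matches → res = 53.
Result: 53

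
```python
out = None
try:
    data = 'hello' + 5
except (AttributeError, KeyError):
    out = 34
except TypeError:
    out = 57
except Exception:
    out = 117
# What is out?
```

Step-by-step execution trace:
1. `data = 'hello' + 5` raises TypeError.
2. `except (AttributeError, KeyError)` does not match TypeError; skipped.
3. `except TypeError` matches (exact type match) → out = 57.
4. `except Exception` is not reached.
Result: 57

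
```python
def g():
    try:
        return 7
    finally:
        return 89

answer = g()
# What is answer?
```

Step-by-step execution trace:
1. `g()` enters try: `return 7` sets pending return value 7.
2. Before returning, `finally: return 89` runs and overrides the pending return.
3. g() returns 89 → answer = 89.
Result: 89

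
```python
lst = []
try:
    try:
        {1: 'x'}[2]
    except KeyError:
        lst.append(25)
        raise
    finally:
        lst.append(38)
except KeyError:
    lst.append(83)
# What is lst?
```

Step-by-step execution trace:
1. Inner try: `{1: 'x'}[2]` raises KeyError.
2. Inner `except KeyError` matches → `lst.append(25)` → lst = [25].
3. bare `raise` re-raises KeyError.
4. Inner `finally` runs during unwinding: `lst.append(38)` → lst = [25, 38].
5. Outer `except KeyError` matches → `lst.append(83)` → lst = [25, 38, 83].
Result: [25, 38, 83]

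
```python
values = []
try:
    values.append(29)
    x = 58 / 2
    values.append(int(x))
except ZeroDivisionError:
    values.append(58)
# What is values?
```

Step-by-step execution trace:
1. try: `values.append(29)` → values = [29].
2. `x = 58 / 2` → x = 29.0. No exception raised.
3. `values.append(int(x))` → values = [29, 29].
4. `except ZeroDivisionError` is skipped (no exception was raised).
Result: [29, 29]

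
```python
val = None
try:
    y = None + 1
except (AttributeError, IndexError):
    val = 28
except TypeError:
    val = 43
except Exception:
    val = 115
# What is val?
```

Step-by-step execution trace:
1. `y = None + 1` raises TypeError.
2. `except (AttributeError, IndexError)` does not match TypeError; skipped.
3. `except TypeError` matches (exact type match) → val = 43.
4. `except Exception` is not reached.
Result: 43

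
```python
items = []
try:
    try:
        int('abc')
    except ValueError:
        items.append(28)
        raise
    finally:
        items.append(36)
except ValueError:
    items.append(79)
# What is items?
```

Step-by-step execution trace:
1. Inner try: `int('abc')` raises ValueError.
2. Inner `except ValueError` matches → `items.append(28)` → items = [28].
3. bare `raise` re-raises ValueError.
4. Inner `finally` runs during unwinding: `items.append(36)` → items = [28, 36].
5. Outer `except ValueError` matches → `items.append(79)` → items = [28, 36, 79].
Result: [28, 36, 79]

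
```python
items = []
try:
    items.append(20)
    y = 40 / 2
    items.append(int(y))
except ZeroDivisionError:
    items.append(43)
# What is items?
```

Step-by-step execution trace:
1. try: `items.append(20)` → items = [20].
2. `y = 40 / 2` → y = 20.0. No exception raised.
3. `items.append(int(y))` → items = [20, 20].
4. `except ZeroDivisionError` is skipped (no exception was raised).
Result: [20, 20]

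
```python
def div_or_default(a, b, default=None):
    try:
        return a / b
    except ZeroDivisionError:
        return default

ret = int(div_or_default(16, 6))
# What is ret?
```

Step-by-step execution trace:
1. `div_or_default(16, 6)` enters try: `return 16 / 6` → returns 2.6666666666666665. No exception raised.
2. `except ZeroDivisionError` is skipped.
3. `int(2.6666666666666665)` → 2 → ret = 2.
Result: 2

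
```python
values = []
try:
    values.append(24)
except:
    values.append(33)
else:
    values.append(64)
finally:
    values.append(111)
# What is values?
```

Step-by-step execution trace:
1. try: `values.append(24)` → values = [24]. No exception raised.
2. `except` is skipped.
3. `else` runs: `values.append(64)` → values = [24, 64].
4. `finally` always runs: `values.append(111)` → values = [24, 64, 111].
Result: [24, 64, 111]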